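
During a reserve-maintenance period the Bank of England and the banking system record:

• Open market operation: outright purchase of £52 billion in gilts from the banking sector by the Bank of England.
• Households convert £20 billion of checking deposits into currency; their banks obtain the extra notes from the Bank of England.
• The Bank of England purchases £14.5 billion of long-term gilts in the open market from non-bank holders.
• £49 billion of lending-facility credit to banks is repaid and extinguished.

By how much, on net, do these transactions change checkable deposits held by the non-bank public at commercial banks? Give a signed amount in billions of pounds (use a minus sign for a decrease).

Bank of England balance sheet:
  Assets:      Securities +£66.5B, Loans to banks −£49B
  Liabilities: Bank reserves −£2.5B, Currency in circulation +£20B
Commercial banking system:
  Assets:      Reserves at CB −£2.5B, Securities −£52B
  Liabilities: Checkable deposits −£5.5B, Borrowings from CB −£49B
So the change in checkable deposits held by the non-bank public at commercial banks is -£5.5 billion.

-£5.5 billion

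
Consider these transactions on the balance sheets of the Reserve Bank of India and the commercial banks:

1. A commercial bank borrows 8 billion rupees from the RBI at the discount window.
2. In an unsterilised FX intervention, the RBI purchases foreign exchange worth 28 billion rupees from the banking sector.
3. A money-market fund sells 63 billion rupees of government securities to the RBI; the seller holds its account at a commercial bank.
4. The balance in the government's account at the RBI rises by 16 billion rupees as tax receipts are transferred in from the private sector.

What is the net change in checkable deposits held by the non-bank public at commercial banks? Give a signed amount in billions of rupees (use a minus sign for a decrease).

Discount-window loan 8 billion rupees: the counterparty is a bank, so public deposits are unchanged → 0.
FX purchase 28 billion rupees: the counterparty is a bank, so public deposits are unchanged → 0.
Asset purchase (from non-banks) 63 billion rupees: non-bank counterparties' bank balances rise → +63B.
Government account inflow 16 billion rupees: non-bank counterparties' bank balances fall → −16B.
Net: 0 + 0 + 63 − 16 = +47 billion.

+47 billion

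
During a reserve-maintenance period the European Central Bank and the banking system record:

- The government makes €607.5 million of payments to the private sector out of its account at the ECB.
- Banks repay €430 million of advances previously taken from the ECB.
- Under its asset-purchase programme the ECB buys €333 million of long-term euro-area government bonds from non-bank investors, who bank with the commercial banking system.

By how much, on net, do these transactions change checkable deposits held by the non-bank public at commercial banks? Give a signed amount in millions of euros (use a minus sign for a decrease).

+€940.5 million

ECB balance sheet:
  Assets:      Securities +€333M, Loans to banks −€430M
  Liabilities: Bank reserves +€510.5M, Government deposits −€607.5M
Commercial banking system:
  Assets:      Reserves at CB +€510.5M
  Liabilities: Checkable deposits +€940.5M, Borrowings from CB −€430M
So the change in checkable deposits held by the non-bank public at commercial banks is +€940.5 million.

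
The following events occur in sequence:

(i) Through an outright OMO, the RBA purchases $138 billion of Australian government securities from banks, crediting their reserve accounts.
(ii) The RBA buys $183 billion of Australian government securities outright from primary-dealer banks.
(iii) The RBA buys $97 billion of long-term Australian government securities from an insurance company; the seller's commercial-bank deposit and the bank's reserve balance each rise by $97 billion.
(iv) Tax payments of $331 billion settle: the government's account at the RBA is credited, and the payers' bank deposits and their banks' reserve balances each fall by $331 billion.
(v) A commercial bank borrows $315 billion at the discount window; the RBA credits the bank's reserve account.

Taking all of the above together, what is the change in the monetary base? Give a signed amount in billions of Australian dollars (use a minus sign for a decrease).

RBA balance sheet:
  Assets:      Securities +$418B, Loans to banks +$315B
  Liabilities: Bank reserves +$402B, Government deposits +$331B
Monetary base = currency + reserves: 0 + (+$402B) = +$402 billion.

+$402 billion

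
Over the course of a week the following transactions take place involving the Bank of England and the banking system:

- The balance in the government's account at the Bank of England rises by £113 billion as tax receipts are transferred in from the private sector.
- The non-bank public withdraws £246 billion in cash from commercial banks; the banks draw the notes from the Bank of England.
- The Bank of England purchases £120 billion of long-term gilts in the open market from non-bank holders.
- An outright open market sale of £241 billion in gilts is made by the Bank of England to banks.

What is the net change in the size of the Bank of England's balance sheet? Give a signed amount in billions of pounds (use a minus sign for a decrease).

Bank of England balance sheet:
  Assets:      Securities −£121B
  Liabilities: Bank reserves −£480B, Currency in circulation +£246B, Government deposits +£113B
Commercial banking system:
  Assets:      Reserves at CB −£480B, Securities +£241B
  Liabilities: Checkable deposits −£239B
Change in total Bank of England assets = -£121 billion.

-£121 billion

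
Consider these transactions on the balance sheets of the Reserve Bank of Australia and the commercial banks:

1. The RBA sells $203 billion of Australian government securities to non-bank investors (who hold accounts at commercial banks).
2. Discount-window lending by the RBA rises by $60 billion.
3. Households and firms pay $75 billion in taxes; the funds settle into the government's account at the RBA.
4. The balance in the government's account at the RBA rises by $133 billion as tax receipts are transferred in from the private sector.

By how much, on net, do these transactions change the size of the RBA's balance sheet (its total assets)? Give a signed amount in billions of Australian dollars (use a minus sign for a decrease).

-$143 billion

Asset sale (to non-banks) $203 billion: an RBA asset is shed → −$203B.
Discount-window loan $60 billion: an RBA asset is acquired → +$60B.
Government account inflow $75 billion: only the composition of liabilities changes → 0.
Government account inflow $133 billion: only the composition of liabilities changes → 0.
Net: −203 + 60 + 0 + 0 = -$143 billion.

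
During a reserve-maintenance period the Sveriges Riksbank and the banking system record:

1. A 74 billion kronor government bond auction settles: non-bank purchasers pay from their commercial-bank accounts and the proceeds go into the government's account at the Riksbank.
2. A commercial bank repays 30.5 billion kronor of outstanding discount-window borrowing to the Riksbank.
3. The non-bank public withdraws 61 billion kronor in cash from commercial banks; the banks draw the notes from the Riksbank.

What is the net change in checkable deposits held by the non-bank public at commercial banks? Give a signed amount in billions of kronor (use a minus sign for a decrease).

-135 billion

Government account inflow 74 billion kronor: non-bank counterparties' bank balances fall → −74B.
Discount-window repayment 30.5 billion kronor: the counterparty is a bank, so public deposits are unchanged → 0.
Currency withdrawal 61 billion kronor: non-bank counterparties' bank balances fall → −61B.
Net: −74 + 0 − 61 = -135 billion.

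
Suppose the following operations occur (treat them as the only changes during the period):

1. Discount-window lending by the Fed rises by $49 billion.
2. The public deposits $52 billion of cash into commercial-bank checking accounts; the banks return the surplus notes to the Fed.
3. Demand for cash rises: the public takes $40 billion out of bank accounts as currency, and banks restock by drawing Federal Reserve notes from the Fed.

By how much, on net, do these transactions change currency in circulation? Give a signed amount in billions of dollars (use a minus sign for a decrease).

-$12 billion

Discount-window loan $49 billion: no currency enters or leaves circulation → 0.
Currency deposit $52 billion: notes return to the central bank → −$52B.
Currency withdrawal $40 billion: notes leave the central bank → +$40B.
Net: 0 − 52 + 40 = -$12 billion.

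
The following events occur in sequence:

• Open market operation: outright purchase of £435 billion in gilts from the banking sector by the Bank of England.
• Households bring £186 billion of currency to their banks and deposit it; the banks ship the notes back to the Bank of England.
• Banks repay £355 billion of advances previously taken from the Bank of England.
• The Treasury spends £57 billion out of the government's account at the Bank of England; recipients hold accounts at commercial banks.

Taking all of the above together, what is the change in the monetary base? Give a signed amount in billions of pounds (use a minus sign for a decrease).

Bank of England balance sheet:
  Assets:      Securities +£435B, Loans to banks −£355B
  Liabilities: Bank reserves +£323B, Currency in circulation −£186B, Government deposits −£57B
Commercial banking system:
  Assets:      Reserves at CB +£323B, Securities −£435B
  Liabilities: Checkable deposits +£243B, Borrowings from CB −£355B
Monetary base = currency + reserves: −£186B + (+£323B) = +£137 billion.

+£137 billion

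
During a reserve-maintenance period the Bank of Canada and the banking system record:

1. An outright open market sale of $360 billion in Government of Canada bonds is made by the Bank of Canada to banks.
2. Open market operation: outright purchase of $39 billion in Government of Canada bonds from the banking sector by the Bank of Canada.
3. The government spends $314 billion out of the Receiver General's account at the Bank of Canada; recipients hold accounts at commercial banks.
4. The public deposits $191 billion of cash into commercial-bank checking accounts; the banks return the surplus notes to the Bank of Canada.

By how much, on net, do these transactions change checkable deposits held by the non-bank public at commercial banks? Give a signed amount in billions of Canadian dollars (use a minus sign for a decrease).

+$505 billion

Bank of Canada balance sheet:
  Assets:      Securities −$321B
  Liabilities: Bank reserves +$184B, Currency in circulation −$191B, Government deposits −$314B
Commercial banking system:
  Assets:      Reserves at CB +$184B, Securities +$321B
  Liabilities: Checkable deposits +$505B
So the change in checkable deposits held by the non-bank public at commercial banks is +$505 billion.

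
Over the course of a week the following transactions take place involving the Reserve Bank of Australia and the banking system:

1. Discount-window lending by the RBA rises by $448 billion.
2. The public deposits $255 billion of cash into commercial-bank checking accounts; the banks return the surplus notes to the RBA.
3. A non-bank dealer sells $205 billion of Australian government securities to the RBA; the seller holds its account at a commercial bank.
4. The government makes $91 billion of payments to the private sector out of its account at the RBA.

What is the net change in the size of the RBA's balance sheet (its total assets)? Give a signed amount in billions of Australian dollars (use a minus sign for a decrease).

Discount-window loan $448 billion: an RBA asset is acquired → +$448B.
Currency deposit $255 billion: only the composition of liabilities changes → 0.
Asset purchase (from non-banks) $205 billion: an RBA asset is acquired → +$205B.
Government spending $91 billion: only the composition of liabilities changes → 0.
Net: 448 + 0 + 205 + 0 = +$653 billion.

+$653 billion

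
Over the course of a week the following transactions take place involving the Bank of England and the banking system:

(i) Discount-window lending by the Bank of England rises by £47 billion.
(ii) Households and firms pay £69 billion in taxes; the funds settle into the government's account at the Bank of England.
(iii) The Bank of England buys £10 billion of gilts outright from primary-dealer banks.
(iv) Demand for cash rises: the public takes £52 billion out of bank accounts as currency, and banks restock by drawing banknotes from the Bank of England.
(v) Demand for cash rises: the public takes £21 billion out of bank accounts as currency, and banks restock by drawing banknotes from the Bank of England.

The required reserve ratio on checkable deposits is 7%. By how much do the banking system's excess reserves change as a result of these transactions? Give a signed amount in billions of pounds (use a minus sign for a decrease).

Discount-window loan £47 billion: reserves +£47B, deposits 0.
Government account inflow £69 billion: reserves −£69B, deposits −£69B.
OMO purchase (from banks) £10 billion: reserves +£10B, deposits 0.
Currency withdrawal £52 billion: reserves −£52B, deposits −£52B.
Currency withdrawal £21 billion: reserves −£21B, deposits −£21B.
Totals: Δreserves = −£85B, Δdeposits = −£142B.
Δrequired reserves = 7% × −£142B = −£9.94B.
Δexcess reserves = Δreserves − Δrequired = −£85B − (−£9.94B) = -£75.06 billion.

-£75.06 billion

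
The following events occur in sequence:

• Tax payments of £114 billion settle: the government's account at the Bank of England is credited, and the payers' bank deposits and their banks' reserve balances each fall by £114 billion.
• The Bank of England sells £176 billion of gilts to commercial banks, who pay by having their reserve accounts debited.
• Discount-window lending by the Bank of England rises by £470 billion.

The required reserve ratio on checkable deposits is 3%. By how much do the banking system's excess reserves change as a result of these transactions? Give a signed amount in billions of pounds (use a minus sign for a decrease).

Government account inflow £114 billion: reserves −£114B, deposits −£114B.
OMO sale (to banks) £176 billion: reserves −£176B, deposits 0.
Discount-window loan £470 billion: reserves +£470B, deposits 0.
Totals: Δreserves = +£180B, Δdeposits = −£114B.
Δrequired reserves = 3% × −£114B = −£3.42B.
Δexcess reserves = Δreserves − Δrequired = +£180B − (−£3.42B) = +£183.42 billion.

+£183.42 billion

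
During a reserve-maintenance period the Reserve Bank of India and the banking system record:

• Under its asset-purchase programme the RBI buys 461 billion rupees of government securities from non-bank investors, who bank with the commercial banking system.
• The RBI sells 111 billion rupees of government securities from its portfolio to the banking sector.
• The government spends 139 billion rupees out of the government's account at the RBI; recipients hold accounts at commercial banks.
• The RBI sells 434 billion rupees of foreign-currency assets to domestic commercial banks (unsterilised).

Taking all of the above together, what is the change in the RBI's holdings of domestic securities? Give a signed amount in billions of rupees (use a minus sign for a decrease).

RBI balance sheet:
  Assets:      Securities +350B, Foreign assets −434B
  Liabilities: Bank reserves +55B, Government deposits −139B
Commercial banking system:
  Assets:      Reserves at CB +55B, Securities +111B, Foreign assets +434B
  Liabilities: Checkable deposits +600B
So the change in the RBI's holdings of domestic securities is +350 billion.

+350 billion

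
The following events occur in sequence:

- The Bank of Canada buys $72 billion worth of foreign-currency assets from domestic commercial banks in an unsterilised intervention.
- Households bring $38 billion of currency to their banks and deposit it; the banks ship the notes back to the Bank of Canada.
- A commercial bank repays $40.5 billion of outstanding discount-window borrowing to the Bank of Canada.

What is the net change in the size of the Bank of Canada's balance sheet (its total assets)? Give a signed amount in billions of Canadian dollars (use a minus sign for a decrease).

+$31.5 billion

FX purchase $72 billion: a Bank of Canada asset is acquired → +$72B.
Currency deposit $38 billion: only the composition of liabilities changes → 0.
Discount-window repayment $40.5 billion: a Bank of Canada asset is shed → −$40.5B.
Net: 72 + 0 − 40.5 = +$31.5 billion.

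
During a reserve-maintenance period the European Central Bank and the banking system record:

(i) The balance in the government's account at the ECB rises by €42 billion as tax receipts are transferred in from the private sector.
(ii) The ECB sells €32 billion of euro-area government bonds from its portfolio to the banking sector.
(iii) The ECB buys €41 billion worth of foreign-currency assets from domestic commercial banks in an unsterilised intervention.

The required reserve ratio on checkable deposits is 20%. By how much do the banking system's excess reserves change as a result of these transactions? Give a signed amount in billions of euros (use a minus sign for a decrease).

-€24.6 billion

Government account inflow €42 billion: reserves −€42B, deposits −€42B.
OMO sale (to banks) €32 billion: reserves −€32B, deposits 0.
FX purchase €41 billion: reserves +€41B, deposits 0.
Totals: Δreserves = −€33B, Δdeposits = −€42B.
Δrequired reserves = 20% × −€42B = −€8.4B.
Δexcess reserves = Δreserves − Δrequired = −€33B − (−€8.4B) = -€24.6 billion.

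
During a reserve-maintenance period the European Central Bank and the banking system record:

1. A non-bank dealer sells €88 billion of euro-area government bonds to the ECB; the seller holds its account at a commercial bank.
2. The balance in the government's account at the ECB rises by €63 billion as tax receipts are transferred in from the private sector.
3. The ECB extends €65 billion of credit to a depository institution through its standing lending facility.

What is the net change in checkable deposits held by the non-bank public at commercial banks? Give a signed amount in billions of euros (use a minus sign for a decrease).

+€25 billion

ECB balance sheet:
  Assets:      Securities +€88B, Loans to banks +€65B
  Liabilities: Bank reserves +€90B, Government deposits +€63B
Commercial banking system:
  Assets:      Reserves at CB +€90B
  Liabilities: Checkable deposits +€25B, Borrowings from CB +€65B
So the change in checkable deposits held by the non-bank public at commercial banks is +€25 billion.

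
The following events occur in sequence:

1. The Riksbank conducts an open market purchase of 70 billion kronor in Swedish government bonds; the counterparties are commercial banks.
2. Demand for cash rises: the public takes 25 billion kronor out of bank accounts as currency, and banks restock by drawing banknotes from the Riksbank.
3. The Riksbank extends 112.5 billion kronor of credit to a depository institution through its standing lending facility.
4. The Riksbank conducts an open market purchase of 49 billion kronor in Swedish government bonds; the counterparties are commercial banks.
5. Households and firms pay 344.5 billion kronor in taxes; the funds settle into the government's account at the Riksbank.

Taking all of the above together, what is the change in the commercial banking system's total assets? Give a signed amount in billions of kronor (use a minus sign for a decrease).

OMO purchase (from banks) 70 billion kronor: just an asset swap on bank balance sheets → 0.
Currency withdrawal 25 billion kronor: bank balance sheets shrink → −25B.
Discount-window loan 112.5 billion kronor: bank balance sheets expand → +112.5B.
OMO purchase (from banks) 49 billion kronor: just an asset swap on bank balance sheets → 0.
Government account inflow 344.5 billion kronor: bank balance sheets shrink → −344.5B.
Net: 0 − 25 + 112.5 + 0 − 344.5 = -257 billion.

-257 billion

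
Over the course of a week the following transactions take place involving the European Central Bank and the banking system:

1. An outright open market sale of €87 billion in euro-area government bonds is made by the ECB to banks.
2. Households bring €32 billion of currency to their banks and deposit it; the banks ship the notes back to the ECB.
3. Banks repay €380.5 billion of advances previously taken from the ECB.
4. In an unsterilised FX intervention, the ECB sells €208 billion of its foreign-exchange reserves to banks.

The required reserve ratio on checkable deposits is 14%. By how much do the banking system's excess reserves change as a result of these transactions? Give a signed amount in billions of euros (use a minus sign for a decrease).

OMO sale (to banks) €87 billion: reserves −€87B, deposits 0.
Currency deposit €32 billion: reserves +€32B, deposits +€32B.
Discount-window repayment €380.5 billion: reserves −€380.5B, deposits 0.
FX sale €208 billion: reserves −€208B, deposits 0.
Totals: Δreserves = −€643.5B, Δdeposits = +€32B.
Δrequired reserves = 14% × +€32B = +€4.48B.
Δexcess reserves = Δreserves − Δrequired = −€643.5B − (+€4.48B) = -€647.98 billion.

-€647.98 billion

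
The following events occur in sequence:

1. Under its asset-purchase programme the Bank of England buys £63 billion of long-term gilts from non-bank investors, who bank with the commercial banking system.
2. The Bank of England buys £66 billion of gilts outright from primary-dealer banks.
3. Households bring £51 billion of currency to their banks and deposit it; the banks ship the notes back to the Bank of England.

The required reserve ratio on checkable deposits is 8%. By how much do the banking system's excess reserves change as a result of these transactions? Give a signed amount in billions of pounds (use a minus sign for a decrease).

Asset purchase (from non-banks) £63 billion: reserves +£63B, deposits +£63B.
OMO purchase (from banks) £66 billion: reserves +£66B, deposits 0.
Currency deposit £51 billion: reserves +£51B, deposits +£51B.
Totals: Δreserves = +£180B, Δdeposits = +£114B.
Δrequired reserves = 8% × +£114B = +£9.12B.
Δexcess reserves = Δreserves − Δrequired = +£180B − (+£9.12B) = +£170.88 billion.

+£170.88 billion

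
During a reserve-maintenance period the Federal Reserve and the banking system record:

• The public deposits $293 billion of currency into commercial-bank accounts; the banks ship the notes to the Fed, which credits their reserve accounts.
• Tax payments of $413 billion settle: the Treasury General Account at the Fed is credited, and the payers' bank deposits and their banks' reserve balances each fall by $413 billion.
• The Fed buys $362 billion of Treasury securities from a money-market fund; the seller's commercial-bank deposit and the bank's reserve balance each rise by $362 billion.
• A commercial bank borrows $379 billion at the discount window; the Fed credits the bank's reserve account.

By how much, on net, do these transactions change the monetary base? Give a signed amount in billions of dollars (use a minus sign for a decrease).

Currency deposit $293 billion: just a shift between currency and reserves — both are base money → 0.
Government account inflow $413 billion: reserves shift to a non-base liability → −$413B.
Asset purchase (from non-banks) $362 billion: Fed balance sheet expands → +$362B.
Discount-window loan $379 billion: Fed balance sheet expands → +$379B.
Net: 0 − 413 + 362 + 379 = +$328 billion.

+$328 billion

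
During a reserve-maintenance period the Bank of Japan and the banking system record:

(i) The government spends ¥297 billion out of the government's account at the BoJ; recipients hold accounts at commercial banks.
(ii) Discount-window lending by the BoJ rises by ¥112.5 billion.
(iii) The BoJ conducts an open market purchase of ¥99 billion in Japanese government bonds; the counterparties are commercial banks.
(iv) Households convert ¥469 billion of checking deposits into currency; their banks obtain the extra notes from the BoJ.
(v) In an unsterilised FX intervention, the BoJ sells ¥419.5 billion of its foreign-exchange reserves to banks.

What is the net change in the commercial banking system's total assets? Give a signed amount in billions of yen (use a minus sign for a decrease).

-¥59.5 billion

Government spending ¥297 billion: bank balance sheets expand → +¥297B.
Discount-window loan ¥112.5 billion: bank balance sheets expand → +¥112.5B.
OMO purchase (from banks) ¥99 billion: just an asset swap on bank balance sheets → 0.
Currency withdrawal ¥469 billion: bank balance sheets shrink → −¥469B.
FX sale ¥419.5 billion: just an asset swap on bank balance sheets → 0.
Net: 297 + 112.5 + 0 − 469 + 0 = -¥59.5 billion.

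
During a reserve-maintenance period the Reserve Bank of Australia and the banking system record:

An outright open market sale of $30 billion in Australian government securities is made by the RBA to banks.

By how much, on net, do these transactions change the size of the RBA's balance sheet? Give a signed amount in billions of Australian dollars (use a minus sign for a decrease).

-$30 billion

RBA balance sheet:
  Assets:      Securities −$30B
  Liabilities: Bank reserves −$30B
Change in total RBA assets = -$30 billion.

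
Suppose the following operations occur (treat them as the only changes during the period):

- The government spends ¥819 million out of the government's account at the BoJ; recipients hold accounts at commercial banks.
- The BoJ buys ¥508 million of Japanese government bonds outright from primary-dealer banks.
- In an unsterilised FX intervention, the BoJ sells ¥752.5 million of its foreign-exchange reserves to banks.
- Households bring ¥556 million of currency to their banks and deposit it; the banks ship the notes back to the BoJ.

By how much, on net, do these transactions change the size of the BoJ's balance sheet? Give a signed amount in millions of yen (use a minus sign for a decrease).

-¥244.5 million

Government spending ¥819 million: only the composition of liabilities changes → 0.
OMO purchase (from banks) ¥508 million: a BoJ asset is acquired → +¥508M.
FX sale ¥752.5 million: a BoJ asset is shed → −¥752.5M.
Currency deposit ¥556 million: only the composition of liabilities changes → 0.
Net: 0 + 508 − 752.5 + 0 = -¥244.5 million.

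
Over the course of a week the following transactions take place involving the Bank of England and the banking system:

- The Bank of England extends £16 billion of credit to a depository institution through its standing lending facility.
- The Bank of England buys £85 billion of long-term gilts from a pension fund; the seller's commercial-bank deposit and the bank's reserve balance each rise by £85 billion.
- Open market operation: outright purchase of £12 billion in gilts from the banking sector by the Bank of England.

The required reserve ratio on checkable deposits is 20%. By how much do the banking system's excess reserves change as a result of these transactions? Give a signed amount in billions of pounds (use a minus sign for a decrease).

Discount-window loan £16 billion: reserves +£16B, deposits 0.
Asset purchase (from non-banks) £85 billion: reserves +£85B, deposits +£85B.
OMO purchase (from banks) £12 billion: reserves +£12B, deposits 0.
Totals: Δreserves = +£113B, Δdeposits = +£85B.
Δrequired reserves = 20% × +£85B = +£17B.
Δexcess reserves = Δreserves − Δrequired = +£113B − (+£17B) = +£96 billion.

+£96 billion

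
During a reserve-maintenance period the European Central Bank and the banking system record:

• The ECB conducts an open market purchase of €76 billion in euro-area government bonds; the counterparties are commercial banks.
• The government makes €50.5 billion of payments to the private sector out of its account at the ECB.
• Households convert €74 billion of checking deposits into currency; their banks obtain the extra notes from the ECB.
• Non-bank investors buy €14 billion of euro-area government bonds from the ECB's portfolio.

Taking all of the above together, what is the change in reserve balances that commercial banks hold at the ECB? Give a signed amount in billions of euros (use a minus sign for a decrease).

+€38.5 billion

OMO purchase (from banks) €76 billion: the ECB pays by crediting reserve accounts → +€76B.
Government spending €50.5 billion: government payments flow into bank reserve accounts → +€50.5B.
Currency withdrawal €74 billion: banks swap reserves for currency → −€74B.
Asset sale (to non-banks) €14 billion: the non-bank buyers' banks settle from reserves → −€14B.
Net: 76 + 50.5 − 74 − 14 = +€38.5 billion.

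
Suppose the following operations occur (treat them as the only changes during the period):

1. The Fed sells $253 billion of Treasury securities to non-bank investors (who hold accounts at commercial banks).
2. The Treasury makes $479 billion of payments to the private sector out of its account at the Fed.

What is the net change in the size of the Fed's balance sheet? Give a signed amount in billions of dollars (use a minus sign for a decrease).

Fed balance sheet:
  Assets:      Securities −$253B
  Liabilities: Bank reserves +$226B, Government deposits −$479B
Commercial banking system:
  Assets:      Reserves at CB +$226B
  Liabilities: Checkable deposits +$226B
Change in total Fed assets = -$253 billion.

-$253 billion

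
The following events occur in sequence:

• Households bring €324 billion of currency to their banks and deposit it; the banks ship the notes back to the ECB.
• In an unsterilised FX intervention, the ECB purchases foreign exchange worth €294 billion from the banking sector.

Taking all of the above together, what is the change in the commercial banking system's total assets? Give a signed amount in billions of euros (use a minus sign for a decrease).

+€324 billion

Currency deposit €324 billion: bank balance sheets expand → +€324B.
FX purchase €294 billion: just an asset swap on bank balance sheets → 0.
Net: 324 + 0 = +€324 billion.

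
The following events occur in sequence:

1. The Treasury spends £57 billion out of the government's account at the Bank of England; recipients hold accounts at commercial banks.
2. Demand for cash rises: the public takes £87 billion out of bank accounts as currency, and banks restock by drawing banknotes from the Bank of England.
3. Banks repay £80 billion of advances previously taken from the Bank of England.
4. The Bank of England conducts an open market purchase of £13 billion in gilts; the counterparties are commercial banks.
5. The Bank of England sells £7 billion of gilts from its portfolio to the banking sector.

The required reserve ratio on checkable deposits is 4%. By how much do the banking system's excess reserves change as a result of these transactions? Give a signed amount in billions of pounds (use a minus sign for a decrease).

Government spending £57 billion: reserves +£57B, deposits +£57B.
Currency withdrawal £87 billion: reserves −£87B, deposits −£87B.
Discount-window repayment £80 billion: reserves −£80B, deposits 0.
OMO purchase (from banks) £13 billion: reserves +£13B, deposits 0.
OMO sale (to banks) £7 billion: reserves −£7B, deposits 0.
Totals: Δreserves = −£104B, Δdeposits = −£30B.
Δrequired reserves = 4% × −£30B = −£1.2B.
Δexcess reserves = Δreserves − Δrequired = −£104B − (−£1.2B) = -£102.8 billion.

-£102.8 billion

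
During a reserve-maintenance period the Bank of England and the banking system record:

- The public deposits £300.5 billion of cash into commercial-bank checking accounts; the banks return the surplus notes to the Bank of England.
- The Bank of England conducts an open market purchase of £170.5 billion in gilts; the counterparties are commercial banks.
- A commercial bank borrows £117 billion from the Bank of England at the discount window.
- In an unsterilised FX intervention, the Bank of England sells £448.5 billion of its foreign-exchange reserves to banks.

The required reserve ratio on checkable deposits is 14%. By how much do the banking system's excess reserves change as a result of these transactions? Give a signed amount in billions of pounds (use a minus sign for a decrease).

+£97.43 billion

Currency deposit £300.5 billion: reserves +£300.5B, deposits +£300.5B.
OMO purchase (from banks) £170.5 billion: reserves +£170.5B, deposits 0.
Discount-window loan £117 billion: reserves +£117B, deposits 0.
FX sale £448.5 billion: reserves −£448.5B, deposits 0.
Totals: Δreserves = +£139.5B, Δdeposits = +£300.5B.
Δrequired reserves = 14% × +£300.5B = +£42.07B.
Δexcess reserves = Δreserves − Δrequired = +£139.5B − (+£42.07B) = +£97.43 billion.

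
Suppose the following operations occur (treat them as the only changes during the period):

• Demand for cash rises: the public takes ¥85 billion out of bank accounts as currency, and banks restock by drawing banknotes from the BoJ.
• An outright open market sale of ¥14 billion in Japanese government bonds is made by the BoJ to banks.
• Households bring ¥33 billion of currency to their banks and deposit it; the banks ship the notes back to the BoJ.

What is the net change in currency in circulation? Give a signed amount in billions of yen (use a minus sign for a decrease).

+¥52 billion

Currency withdrawal ¥85 billion: notes leave the central bank → +¥85B.
OMO sale (to banks) ¥14 billion: no currency enters or leaves circulation → 0.
Currency deposit ¥33 billion: notes return to the central bank → −¥33B.
Net: 85 + 0 − 33 = +¥52 billion.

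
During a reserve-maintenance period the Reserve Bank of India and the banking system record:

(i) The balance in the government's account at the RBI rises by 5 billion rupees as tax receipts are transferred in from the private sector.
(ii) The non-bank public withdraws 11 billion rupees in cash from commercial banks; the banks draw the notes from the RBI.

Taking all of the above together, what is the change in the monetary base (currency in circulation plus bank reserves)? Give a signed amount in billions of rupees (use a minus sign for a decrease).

-5 billion

RBI balance sheet:
  Assets:      no change
  Liabilities: Bank reserves −16B, Currency in circulation +11B, Government deposits +5B
Monetary base = currency + reserves: +11B + (−16B) = -5 billion.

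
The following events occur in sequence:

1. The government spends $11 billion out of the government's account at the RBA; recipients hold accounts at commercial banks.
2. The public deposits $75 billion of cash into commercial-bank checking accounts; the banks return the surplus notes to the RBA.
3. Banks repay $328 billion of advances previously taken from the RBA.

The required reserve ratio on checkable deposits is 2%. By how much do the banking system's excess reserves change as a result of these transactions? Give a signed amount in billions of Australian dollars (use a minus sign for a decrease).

Government spending $11 billion: reserves +$11B, deposits +$11B.
Currency deposit $75 billion: reserves +$75B, deposits +$75B.
Discount-window repayment $328 billion: reserves −$328B, deposits 0.
Totals: Δreserves = −$242B, Δdeposits = +$86B.
Δrequired reserves = 2% × +$86B = +$1.72B.
Δexcess reserves = Δreserves − Δrequired = −$242B − (+$1.72B) = -$243.72 billion.

-$243.72 billion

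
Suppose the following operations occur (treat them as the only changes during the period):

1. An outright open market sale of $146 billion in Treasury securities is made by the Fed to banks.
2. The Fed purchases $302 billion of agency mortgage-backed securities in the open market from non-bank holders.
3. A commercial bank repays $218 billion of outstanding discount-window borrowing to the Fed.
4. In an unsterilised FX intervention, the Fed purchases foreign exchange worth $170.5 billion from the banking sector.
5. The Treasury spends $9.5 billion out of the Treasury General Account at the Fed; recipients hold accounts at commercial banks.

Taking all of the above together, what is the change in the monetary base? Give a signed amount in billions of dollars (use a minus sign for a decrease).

+$118 billion

Fed balance sheet:
  Assets:      Securities +$156B, Loans to banks −$218B, Foreign assets +$170.5B
  Liabilities: Bank reserves +$118B, Government deposits −$9.5B
Commercial banking system:
  Assets:      Reserves at CB +$118B, Securities +$146B, Foreign assets −$170.5B
  Liabilities: Checkable deposits +$311.5B, Borrowings from CB −$218B
Monetary base = currency + reserves: 0 + (+$118B) = +$118 billion.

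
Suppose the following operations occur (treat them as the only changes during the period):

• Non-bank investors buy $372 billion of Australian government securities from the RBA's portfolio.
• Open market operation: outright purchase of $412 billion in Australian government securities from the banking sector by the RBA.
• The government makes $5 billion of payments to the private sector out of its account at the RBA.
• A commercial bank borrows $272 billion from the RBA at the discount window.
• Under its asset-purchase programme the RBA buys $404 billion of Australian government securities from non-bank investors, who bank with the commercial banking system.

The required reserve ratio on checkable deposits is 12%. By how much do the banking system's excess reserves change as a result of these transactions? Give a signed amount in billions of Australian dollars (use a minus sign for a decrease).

+$716.56 billion

Asset sale (to non-banks) $372 billion: reserves −$372B, deposits −$372B.
OMO purchase (from banks) $412 billion: reserves +$412B, deposits 0.
Government spending $5 billion: reserves +$5B, deposits +$5B.
Discount-window loan $272 billion: reserves +$272B, deposits 0.
Asset purchase (from non-banks) $404 billion: reserves +$404B, deposits +$404B.
Totals: Δreserves = +$721B, Δdeposits = +$37B.
Δrequired reserves = 12% × +$37B = +$4.44B.
Δexcess reserves = Δreserves − Δrequired = +$721B − (+$4.44B) = +$716.56 billion.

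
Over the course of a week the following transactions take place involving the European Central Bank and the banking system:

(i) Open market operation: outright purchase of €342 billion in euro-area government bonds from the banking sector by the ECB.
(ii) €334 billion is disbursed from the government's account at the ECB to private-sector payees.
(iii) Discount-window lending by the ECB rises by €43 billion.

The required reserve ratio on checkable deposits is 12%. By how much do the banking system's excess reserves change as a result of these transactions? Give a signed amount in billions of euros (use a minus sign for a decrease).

OMO purchase (from banks) €342 billion: reserves +€342B, deposits 0.
Government spending €334 billion: reserves +€334B, deposits +€334B.
Discount-window loan €43 billion: reserves +€43B, deposits 0.
Totals: Δreserves = +€719B, Δdeposits = +€334B.
Δrequired reserves = 12% × +€334B = +€40.08B.
Δexcess reserves = Δreserves − Δrequired = +€719B − (+€40.08B) = +€678.92 billion.

+€678.92 billion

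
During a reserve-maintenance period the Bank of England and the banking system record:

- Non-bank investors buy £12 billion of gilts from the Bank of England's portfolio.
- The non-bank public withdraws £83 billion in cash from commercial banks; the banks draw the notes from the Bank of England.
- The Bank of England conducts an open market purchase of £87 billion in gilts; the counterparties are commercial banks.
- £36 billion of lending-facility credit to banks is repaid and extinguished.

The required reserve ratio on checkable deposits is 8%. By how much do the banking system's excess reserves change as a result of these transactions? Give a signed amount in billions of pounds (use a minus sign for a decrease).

Asset sale (to non-banks) £12 billion: reserves −£12B, deposits −£12B.
Currency withdrawal £83 billion: reserves −£83B, deposits −£83B.
OMO purchase (from banks) £87 billion: reserves +£87B, deposits 0.
Discount-window repayment £36 billion: reserves −£36B, deposits 0.
Totals: Δreserves = −£44B, Δdeposits = −£95B.
Δrequired reserves = 8% × −£95B = −£7.6B.
Δexcess reserves = Δreserves − Δrequired = −£44B − (−£7.6B) = -£36.4 billion.

-£36.4 billion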